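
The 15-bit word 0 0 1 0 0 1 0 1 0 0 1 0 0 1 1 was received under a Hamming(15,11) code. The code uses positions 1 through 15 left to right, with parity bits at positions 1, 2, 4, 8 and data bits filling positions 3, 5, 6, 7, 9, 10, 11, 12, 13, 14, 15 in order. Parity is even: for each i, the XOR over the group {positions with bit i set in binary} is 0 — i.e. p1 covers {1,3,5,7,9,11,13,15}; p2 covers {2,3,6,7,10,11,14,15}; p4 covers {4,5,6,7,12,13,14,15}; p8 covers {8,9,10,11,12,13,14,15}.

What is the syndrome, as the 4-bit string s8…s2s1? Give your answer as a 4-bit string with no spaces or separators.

0111

s1 (pos 1,3,5,7,9,11,13,15): 0⊕1⊕0⊕0⊕0⊕1⊕0⊕1 = 1
s2 (pos 2,3,6,7,10,11,14,15): 0⊕1⊕1⊕0⊕0⊕1⊕1⊕1 = 1
s4 (pos 4,5,6,7,12,13,14,15): 0⊕0⊕1⊕0⊕0⊕0⊕1⊕1 = 1
s8 (pos 8,9,10,11,12,13,14,15): 1⊕0⊕0⊕1⊕0⊕0⊕1⊕1 = 0
Syndrome s8…s1 = 0111 → error at position 7.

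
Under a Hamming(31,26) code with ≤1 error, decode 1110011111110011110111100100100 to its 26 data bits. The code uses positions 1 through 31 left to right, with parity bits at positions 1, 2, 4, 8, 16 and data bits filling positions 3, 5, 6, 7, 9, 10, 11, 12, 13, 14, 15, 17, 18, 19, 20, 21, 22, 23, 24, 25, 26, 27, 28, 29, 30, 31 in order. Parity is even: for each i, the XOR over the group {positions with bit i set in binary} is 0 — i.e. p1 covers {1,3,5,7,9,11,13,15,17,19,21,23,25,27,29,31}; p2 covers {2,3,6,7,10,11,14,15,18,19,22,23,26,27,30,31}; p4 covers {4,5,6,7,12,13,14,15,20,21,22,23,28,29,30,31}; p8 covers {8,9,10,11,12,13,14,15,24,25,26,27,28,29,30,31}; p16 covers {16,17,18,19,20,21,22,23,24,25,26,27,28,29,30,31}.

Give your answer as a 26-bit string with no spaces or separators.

s1 (pos 1,3,5,7,9,11,13,15,17,19,21,23,25,27,29,31): 1⊕1⊕0⊕1⊕1⊕1⊕0⊕1⊕1⊕0⊕1⊕1⊕0⊕0⊕1⊕0 = 0
s2 (pos 2,3,6,7,10,11,14,15,18,19,22,23,26,27,30,31): 1⊕1⊕1⊕1⊕1⊕1⊕0⊕1⊕1⊕0⊕1⊕1⊕1⊕0⊕0⊕0 = 1
s4 (pos 4,5,6,7,12,13,14,15,20,21,22,23,28,29,30,31): 0⊕0⊕1⊕1⊕1⊕0⊕0⊕1⊕1⊕1⊕1⊕1⊕0⊕1⊕0⊕0 = 1
s8 (pos 8,9,10,11,12,13,14,15,24,25,26,27,28,29,30,31): 1⊕1⊕1⊕1⊕1⊕0⊕0⊕1⊕0⊕0⊕1⊕0⊕0⊕1⊕0⊕0 = 0
s16 (pos 16,17,18,19,20,21,22,23,24,25,26,27,28,29,30,31): 1⊕1⊕1⊕0⊕1⊕1⊕1⊕1⊕0⊕0⊕1⊕0⊕0⊕1⊕0⊕0 = 1
Syndrome s16…s1 = 10110 → error at position 22.
Flip position 22: 1110011111110011110111100100100 → 1110011111110011110110100100100
Read data bits from positions 3,5,6,7,9,10,11,12,13,14,15,17,18,19,20,21,22,23,24,25,26,27,28,29,30,31: 10111111001110110100100100

10111111001110110100100100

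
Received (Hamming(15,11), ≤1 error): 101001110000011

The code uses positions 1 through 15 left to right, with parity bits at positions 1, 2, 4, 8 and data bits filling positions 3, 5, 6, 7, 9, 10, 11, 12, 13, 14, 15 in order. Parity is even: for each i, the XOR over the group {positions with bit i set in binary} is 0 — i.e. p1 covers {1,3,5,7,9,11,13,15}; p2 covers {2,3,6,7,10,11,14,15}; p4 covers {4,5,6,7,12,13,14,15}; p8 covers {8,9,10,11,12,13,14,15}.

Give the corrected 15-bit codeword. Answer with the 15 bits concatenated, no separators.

s1 (pos 1,3,5,7,9,11,13,15): 1⊕1⊕0⊕1⊕0⊕0⊕0⊕1 = 0
s2 (pos 2,3,6,7,10,11,14,15): 0⊕1⊕1⊕1⊕0⊕0⊕1⊕1 = 1
s4 (pos 4,5,6,7,12,13,14,15): 0⊕0⊕1⊕1⊕0⊕0⊕1⊕1 = 0
s8 (pos 8,9,10,11,12,13,14,15): 1⊕0⊕0⊕0⊕0⊕0⊕1⊕1 = 1
Syndrome s8…s1 = 1010 → error at position 10.
Flip position 10: 101001110000011 → 101001110100011

101001110100011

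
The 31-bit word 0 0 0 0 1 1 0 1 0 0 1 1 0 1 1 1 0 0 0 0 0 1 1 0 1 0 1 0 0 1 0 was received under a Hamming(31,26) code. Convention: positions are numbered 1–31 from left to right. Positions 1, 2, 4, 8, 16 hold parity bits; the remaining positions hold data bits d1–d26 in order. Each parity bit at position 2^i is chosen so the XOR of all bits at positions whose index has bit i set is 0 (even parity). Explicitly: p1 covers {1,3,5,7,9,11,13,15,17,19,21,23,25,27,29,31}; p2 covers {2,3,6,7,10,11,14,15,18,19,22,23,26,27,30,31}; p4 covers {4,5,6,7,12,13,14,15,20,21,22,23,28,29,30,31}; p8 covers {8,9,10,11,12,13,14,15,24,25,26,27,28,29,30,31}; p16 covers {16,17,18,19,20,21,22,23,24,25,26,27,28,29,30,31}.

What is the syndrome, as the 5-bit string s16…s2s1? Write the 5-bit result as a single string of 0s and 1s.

00000

s1 (pos 1,3,5,7,9,11,13,15,17,19,21,23,25,27,29,31): 0⊕0⊕1⊕0⊕0⊕1⊕0⊕1⊕0⊕0⊕0⊕1⊕1⊕1⊕0⊕0 = 0
s2 (pos 2,3,6,7,10,11,14,15,18,19,22,23,26,27,30,31): 0⊕0⊕1⊕0⊕0⊕1⊕1⊕1⊕0⊕0⊕1⊕1⊕0⊕1⊕1⊕0 = 0
s4 (pos 4,5,6,7,12,13,14,15,20,21,22,23,28,29,30,31): 0⊕1⊕1⊕0⊕1⊕0⊕1⊕1⊕0⊕0⊕1⊕1⊕0⊕0⊕1⊕0 = 0
s8 (pos 8,9,10,11,12,13,14,15,24,25,26,27,28,29,30,31): 1⊕0⊕0⊕1⊕1⊕0⊕1⊕1⊕0⊕1⊕0⊕1⊕0⊕0⊕1⊕0 = 0
s16 (pos 16,17,18,19,20,21,22,23,24,25,26,27,28,29,30,31): 1⊕0⊕0⊕0⊕0⊕0⊕1⊕1⊕0⊕1⊕0⊕1⊕0⊕0⊕1⊕0 = 0
Syndrome s16…s1 = 00000 → no error.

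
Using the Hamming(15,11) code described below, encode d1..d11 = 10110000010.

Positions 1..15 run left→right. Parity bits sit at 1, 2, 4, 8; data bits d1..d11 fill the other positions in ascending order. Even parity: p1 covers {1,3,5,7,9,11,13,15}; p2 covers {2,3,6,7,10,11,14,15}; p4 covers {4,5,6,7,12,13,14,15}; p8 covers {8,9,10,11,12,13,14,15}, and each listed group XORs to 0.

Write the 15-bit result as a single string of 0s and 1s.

001101110000010

Place data at non-parity positions: p1 p2 1 p4 0 1 1 p8 0 0 0 0 0 1 0
p1 (pos 1,3,5,7,9,11,13,15): XOR of data positions = 1⊕0⊕1⊕0⊕0⊕0⊕0 = 0
p2 (pos 2,3,6,7,10,11,14,15): XOR of data positions = 1⊕1⊕1⊕0⊕0⊕1⊕0 = 0
p4 (pos 4,5,6,7,12,13,14,15): XOR of data positions = 0⊕1⊕1⊕0⊕0⊕1⊕0 = 1
p8 (pos 8,9,10,11,12,13,14,15): XOR of data positions = 0⊕0⊕0⊕0⊕0⊕1⊕0 = 1
Codeword: 001101110000010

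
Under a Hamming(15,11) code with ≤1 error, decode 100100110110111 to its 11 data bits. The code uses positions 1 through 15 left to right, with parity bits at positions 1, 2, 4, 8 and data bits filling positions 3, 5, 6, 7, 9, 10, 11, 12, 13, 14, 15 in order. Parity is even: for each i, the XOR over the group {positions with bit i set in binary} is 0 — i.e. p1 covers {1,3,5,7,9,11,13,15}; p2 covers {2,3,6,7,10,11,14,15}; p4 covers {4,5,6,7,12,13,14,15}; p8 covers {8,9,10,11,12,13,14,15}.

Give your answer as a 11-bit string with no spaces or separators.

00000110111

s1 (pos 1,3,5,7,9,11,13,15): 1⊕0⊕0⊕1⊕0⊕1⊕1⊕1 = 1
s2 (pos 2,3,6,7,10,11,14,15): 0⊕0⊕0⊕1⊕1⊕1⊕1⊕1 = 1
s4 (pos 4,5,6,7,12,13,14,15): 1⊕0⊕0⊕1⊕0⊕1⊕1⊕1 = 1
s8 (pos 8,9,10,11,12,13,14,15): 1⊕0⊕1⊕1⊕0⊕1⊕1⊕1 = 0
Syndrome s8…s1 = 0111 → error at position 7.
Flip position 7: 100100110110111 → 100100010110111
Read data bits from positions 3,5,6,7,9,10,11,12,13,14,15: 00000110111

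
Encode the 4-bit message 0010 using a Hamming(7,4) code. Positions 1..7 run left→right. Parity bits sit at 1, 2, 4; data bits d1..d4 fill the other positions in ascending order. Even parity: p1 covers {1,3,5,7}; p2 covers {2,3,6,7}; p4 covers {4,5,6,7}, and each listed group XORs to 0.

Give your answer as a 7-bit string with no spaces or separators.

Place data at non-parity positions: p1 p2 0 p4 0 1 0
p1 (pos 1,3,5,7): XOR of data positions = 0⊕0⊕0 = 0
p2 (pos 2,3,6,7): XOR of data positions = 0⊕1⊕0 = 1
p4 (pos 4,5,6,7): XOR of data positions = 0⊕1⊕0 = 1
Codeword: 0101010

0101010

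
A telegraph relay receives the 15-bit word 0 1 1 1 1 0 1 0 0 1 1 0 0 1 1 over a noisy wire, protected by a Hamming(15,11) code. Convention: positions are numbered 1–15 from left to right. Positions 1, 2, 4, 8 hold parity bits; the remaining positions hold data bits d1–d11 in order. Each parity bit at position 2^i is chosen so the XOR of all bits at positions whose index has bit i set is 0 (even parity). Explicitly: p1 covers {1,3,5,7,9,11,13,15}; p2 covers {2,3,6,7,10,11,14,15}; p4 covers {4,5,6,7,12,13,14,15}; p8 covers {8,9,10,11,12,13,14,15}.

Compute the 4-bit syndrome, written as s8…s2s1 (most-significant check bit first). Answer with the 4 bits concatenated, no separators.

s1 (pos 1,3,5,7,9,11,13,15): 0⊕1⊕1⊕1⊕0⊕1⊕0⊕1 = 1
s2 (pos 2,3,6,7,10,11,14,15): 1⊕1⊕0⊕1⊕1⊕1⊕1⊕1 = 1
s4 (pos 4,5,6,7,12,13,14,15): 1⊕1⊕0⊕1⊕0⊕0⊕1⊕1 = 1
s8 (pos 8,9,10,11,12,13,14,15): 0⊕0⊕1⊕1⊕0⊕0⊕1⊕1 = 0
Syndrome s8…s1 = 0111 → error at position 7.

0111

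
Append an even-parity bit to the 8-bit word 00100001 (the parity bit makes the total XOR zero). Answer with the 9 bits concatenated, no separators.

001000010

XOR of the 8 data bits: 0⊕0⊕1⊕0⊕0⊕0⊕0⊕1 = 0
Parity bit = 0 (so all 9 bits XOR to 0).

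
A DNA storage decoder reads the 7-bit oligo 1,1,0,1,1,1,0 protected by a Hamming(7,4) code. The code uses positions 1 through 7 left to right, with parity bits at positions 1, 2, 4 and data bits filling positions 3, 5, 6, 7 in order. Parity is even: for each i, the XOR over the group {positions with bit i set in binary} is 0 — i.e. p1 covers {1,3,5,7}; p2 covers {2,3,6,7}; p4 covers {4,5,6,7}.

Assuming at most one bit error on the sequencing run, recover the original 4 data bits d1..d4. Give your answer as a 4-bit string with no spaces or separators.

0110

s1 (pos 1,3,5,7): 1⊕0⊕1⊕0 = 0
s2 (pos 2,3,6,7): 1⊕0⊕1⊕0 = 0
s4 (pos 4,5,6,7): 1⊕1⊕1⊕0 = 1
Syndrome s4…s1 = 100 → error at position 4.
Flip position 4: 1101110 → 1100110
Read data bits from positions 3,5,6,7: 0110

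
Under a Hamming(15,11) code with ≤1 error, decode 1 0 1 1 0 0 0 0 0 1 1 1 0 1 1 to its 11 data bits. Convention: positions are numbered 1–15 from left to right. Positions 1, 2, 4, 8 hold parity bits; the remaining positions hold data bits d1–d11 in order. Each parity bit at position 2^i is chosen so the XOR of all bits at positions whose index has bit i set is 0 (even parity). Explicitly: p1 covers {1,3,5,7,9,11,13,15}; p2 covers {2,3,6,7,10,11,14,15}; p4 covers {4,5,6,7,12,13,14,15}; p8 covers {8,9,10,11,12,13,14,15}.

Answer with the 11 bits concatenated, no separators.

s1 (pos 1,3,5,7,9,11,13,15): 1⊕1⊕0⊕0⊕0⊕1⊕0⊕1 = 0
s2 (pos 2,3,6,7,10,11,14,15): 0⊕1⊕0⊕0⊕1⊕1⊕1⊕1 = 1
s4 (pos 4,5,6,7,12,13,14,15): 1⊕0⊕0⊕0⊕1⊕0⊕1⊕1 = 0
s8 (pos 8,9,10,11,12,13,14,15): 0⊕0⊕1⊕1⊕1⊕0⊕1⊕1 = 1
Syndrome s8…s1 = 1010 → error at position 10.
Flip position 10: 101100000111011 → 101100000011011
Read data bits from positions 3,5,6,7,9,10,11,12,13,14,15: 10000011011

10000011011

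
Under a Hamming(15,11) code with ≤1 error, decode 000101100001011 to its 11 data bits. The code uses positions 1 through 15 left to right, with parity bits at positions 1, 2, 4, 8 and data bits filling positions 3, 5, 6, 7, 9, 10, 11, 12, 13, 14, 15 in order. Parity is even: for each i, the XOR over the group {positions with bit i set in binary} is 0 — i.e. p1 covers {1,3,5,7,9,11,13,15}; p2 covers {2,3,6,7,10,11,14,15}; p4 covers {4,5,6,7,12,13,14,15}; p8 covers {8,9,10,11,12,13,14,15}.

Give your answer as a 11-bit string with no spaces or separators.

00110001011

s1 (pos 1,3,5,7,9,11,13,15): 0⊕0⊕0⊕1⊕0⊕0⊕0⊕1 = 0
s2 (pos 2,3,6,7,10,11,14,15): 0⊕0⊕1⊕1⊕0⊕0⊕1⊕1 = 0
s4 (pos 4,5,6,7,12,13,14,15): 1⊕0⊕1⊕1⊕1⊕0⊕1⊕1 = 0
s8 (pos 8,9,10,11,12,13,14,15): 0⊕0⊕0⊕0⊕1⊕0⊕1⊕1 = 1
Syndrome s8…s1 = 1000 → error at position 8.
Flip position 8: 000101100001011 → 000101110001011
Read data bits from positions 3,5,6,7,9,10,11,12,13,14,15: 00110001011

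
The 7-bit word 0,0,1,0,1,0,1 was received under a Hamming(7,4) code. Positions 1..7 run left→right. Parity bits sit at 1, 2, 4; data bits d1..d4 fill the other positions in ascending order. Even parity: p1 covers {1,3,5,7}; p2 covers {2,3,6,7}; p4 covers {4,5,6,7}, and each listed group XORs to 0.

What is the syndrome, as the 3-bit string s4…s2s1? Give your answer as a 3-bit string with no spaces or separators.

001

s1 (pos 1,3,5,7): 0⊕1⊕1⊕1 = 1
s2 (pos 2,3,6,7): 0⊕1⊕0⊕1 = 0
s4 (pos 4,5,6,7): 0⊕1⊕0⊕1 = 0
Syndrome s4…s1 = 001 → error at position 1.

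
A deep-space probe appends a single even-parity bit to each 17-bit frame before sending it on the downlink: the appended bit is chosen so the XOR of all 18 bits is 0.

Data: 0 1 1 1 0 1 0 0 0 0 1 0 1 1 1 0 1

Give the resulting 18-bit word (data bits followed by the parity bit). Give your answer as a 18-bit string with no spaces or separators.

XOR of the 17 data bits: 0⊕1⊕1⊕1⊕0⊕1⊕0⊕0⊕0⊕0⊕1⊕0⊕1⊕1⊕1⊕0⊕1 = 1
Parity bit = 1 (so all 18 bits XOR to 0).

011101000010111011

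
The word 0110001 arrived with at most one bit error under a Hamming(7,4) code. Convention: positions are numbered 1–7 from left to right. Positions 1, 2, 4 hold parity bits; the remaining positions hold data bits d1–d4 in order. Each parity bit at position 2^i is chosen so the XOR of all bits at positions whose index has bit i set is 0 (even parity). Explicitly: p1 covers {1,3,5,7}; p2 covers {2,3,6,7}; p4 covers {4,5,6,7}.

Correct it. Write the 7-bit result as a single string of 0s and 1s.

0110011

s1 (pos 1,3,5,7): 0⊕1⊕0⊕1 = 0
s2 (pos 2,3,6,7): 1⊕1⊕0⊕1 = 1
s4 (pos 4,5,6,7): 0⊕0⊕0⊕1 = 1
Syndrome s4…s1 = 110 → error at position 6.
Flip position 6: 0110001 → 0110011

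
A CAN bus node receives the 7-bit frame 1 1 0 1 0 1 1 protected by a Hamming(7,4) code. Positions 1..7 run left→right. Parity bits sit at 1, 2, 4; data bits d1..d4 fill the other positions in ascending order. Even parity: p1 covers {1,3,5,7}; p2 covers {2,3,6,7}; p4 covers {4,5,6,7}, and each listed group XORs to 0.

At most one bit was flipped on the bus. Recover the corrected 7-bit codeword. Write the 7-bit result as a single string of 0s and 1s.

s1 (pos 1,3,5,7): 1⊕0⊕0⊕1 = 0
s2 (pos 2,3,6,7): 1⊕0⊕1⊕1 = 1
s4 (pos 4,5,6,7): 1⊕0⊕1⊕1 = 1
Syndrome s4…s1 = 110 → error at position 6.
Flip position 6: 1101011 → 1101001

1101001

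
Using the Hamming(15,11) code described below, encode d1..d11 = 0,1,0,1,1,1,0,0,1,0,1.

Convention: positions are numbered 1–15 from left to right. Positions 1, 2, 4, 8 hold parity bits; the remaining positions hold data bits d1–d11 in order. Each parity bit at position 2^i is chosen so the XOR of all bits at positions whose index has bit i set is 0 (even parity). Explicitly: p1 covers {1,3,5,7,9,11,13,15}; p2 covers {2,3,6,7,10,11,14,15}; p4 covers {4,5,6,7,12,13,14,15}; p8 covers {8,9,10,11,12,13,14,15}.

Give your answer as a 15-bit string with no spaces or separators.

Place data at non-parity positions: p1 p2 0 p4 1 0 1 p8 1 1 0 0 1 0 1
p1 (pos 1,3,5,7,9,11,13,15): XOR of data positions = 0⊕1⊕1⊕1⊕0⊕1⊕1 = 1
p2 (pos 2,3,6,7,10,11,14,15): XOR of data positions = 0⊕0⊕1⊕1⊕0⊕0⊕1 = 1
p4 (pos 4,5,6,7,12,13,14,15): XOR of data positions = 1⊕0⊕1⊕0⊕1⊕0⊕1 = 0
p8 (pos 8,9,10,11,12,13,14,15): XOR of data positions = 1⊕1⊕0⊕0⊕1⊕0⊕1 = 0
Codeword: 110010101100101

110010101100101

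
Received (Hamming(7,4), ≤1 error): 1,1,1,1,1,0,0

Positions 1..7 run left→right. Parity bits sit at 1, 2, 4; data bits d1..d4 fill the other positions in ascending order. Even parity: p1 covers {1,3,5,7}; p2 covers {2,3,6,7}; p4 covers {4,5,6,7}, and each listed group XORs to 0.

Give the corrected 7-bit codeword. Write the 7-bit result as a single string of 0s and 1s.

0111100

s1 (pos 1,3,5,7): 1⊕1⊕1⊕0 = 1
s2 (pos 2,3,6,7): 1⊕1⊕0⊕0 = 0
s4 (pos 4,5,6,7): 1⊕1⊕0⊕0 = 0
Syndrome s4…s1 = 001 → error at position 1.
Flip position 1: 1111100 → 0111100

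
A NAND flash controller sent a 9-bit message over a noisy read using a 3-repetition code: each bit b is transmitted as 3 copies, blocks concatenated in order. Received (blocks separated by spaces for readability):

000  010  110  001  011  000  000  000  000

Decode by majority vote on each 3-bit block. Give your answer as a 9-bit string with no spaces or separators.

Block 1 (000): 0 ones → 0
Block 2 (010): 1 one → 0
Block 3 (110): 2 ones → 1
Block 4 (001): 1 one → 0
Block 5 (011): 2 ones → 1
Block 6 (000): 0 ones → 0
Block 7 (000): 0 ones → 0
Block 8 (000): 0 ones → 0
Block 9 (000): 0 ones → 0

001010000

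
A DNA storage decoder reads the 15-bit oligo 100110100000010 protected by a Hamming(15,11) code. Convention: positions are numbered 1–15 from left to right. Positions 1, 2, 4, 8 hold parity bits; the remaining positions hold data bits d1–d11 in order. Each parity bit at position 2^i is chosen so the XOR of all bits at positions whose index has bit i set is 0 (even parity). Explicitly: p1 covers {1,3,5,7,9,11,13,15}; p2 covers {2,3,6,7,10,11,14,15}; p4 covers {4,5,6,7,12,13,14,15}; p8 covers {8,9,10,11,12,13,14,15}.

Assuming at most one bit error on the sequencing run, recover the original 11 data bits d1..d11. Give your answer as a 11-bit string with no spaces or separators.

s1 (pos 1,3,5,7,9,11,13,15): 1⊕0⊕1⊕1⊕0⊕0⊕0⊕0 = 1
s2 (pos 2,3,6,7,10,11,14,15): 0⊕0⊕0⊕1⊕0⊕0⊕1⊕0 = 0
s4 (pos 4,5,6,7,12,13,14,15): 1⊕1⊕0⊕1⊕0⊕0⊕1⊕0 = 0
s8 (pos 8,9,10,11,12,13,14,15): 0⊕0⊕0⊕0⊕0⊕0⊕1⊕0 = 1
Syndrome s8…s1 = 1001 → error at position 9.
Flip position 9: 100110100000010 → 100110101000010
Read data bits from positions 3,5,6,7,9,10,11,12,13,14,15: 01011000010

01011000010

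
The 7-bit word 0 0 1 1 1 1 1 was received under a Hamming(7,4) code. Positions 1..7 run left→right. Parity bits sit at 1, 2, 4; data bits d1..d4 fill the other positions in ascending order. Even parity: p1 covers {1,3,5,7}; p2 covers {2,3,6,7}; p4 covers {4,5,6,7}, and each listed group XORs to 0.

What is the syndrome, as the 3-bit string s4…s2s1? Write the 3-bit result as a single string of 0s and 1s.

011

s1 (pos 1,3,5,7): 0⊕1⊕1⊕1 = 1
s2 (pos 2,3,6,7): 0⊕1⊕1⊕1 = 1
s4 (pos 4,5,6,7): 1⊕1⊕1⊕1 = 0
Syndrome s4…s1 = 011 → error at position 3.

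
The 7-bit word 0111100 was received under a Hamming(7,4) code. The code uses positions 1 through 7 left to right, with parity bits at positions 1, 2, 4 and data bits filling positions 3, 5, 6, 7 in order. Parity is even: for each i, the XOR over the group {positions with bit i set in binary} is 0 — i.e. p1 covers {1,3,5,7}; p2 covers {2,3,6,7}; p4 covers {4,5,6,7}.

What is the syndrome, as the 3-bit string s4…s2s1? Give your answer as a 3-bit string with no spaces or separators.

000

s1 (pos 1,3,5,7): 0⊕1⊕1⊕0 = 0
s2 (pos 2,3,6,7): 1⊕1⊕0⊕0 = 0
s4 (pos 4,5,6,7): 1⊕1⊕0⊕0 = 0
Syndrome s4…s1 = 000 → no error.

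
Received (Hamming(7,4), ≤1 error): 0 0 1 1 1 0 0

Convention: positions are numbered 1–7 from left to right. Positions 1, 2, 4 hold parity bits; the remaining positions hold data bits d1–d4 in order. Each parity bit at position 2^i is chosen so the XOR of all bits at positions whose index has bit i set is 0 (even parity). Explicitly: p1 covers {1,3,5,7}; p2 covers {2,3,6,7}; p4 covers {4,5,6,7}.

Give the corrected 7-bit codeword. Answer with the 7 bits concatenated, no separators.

s1 (pos 1,3,5,7): 0⊕1⊕1⊕0 = 0
s2 (pos 2,3,6,7): 0⊕1⊕0⊕0 = 1
s4 (pos 4,5,6,7): 1⊕1⊕0⊕0 = 0
Syndrome s4…s1 = 010 → error at position 2.
Flip position 2: 0011100 → 0111100

0111100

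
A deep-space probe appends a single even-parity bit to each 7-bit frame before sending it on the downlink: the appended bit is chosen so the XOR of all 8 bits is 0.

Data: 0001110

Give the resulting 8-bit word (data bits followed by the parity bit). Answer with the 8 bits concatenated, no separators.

00011101

XOR of the 7 data bits: 0⊕0⊕0⊕1⊕1⊕1⊕0 = 1
Parity bit = 1 (so all 8 bits XOR to 0).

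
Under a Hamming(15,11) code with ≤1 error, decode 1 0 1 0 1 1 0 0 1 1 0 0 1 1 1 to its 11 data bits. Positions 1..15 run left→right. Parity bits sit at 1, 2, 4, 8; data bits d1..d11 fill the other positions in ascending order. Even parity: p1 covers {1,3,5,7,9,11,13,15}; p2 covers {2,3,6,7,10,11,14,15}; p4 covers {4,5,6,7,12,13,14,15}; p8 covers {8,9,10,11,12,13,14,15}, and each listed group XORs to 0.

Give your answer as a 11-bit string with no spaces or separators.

11101100101

s1 (pos 1,3,5,7,9,11,13,15): 1⊕1⊕1⊕0⊕1⊕0⊕1⊕1 = 0
s2 (pos 2,3,6,7,10,11,14,15): 0⊕1⊕1⊕0⊕1⊕0⊕1⊕1 = 1
s4 (pos 4,5,6,7,12,13,14,15): 0⊕1⊕1⊕0⊕0⊕1⊕1⊕1 = 1
s8 (pos 8,9,10,11,12,13,14,15): 0⊕1⊕1⊕0⊕0⊕1⊕1⊕1 = 1
Syndrome s8…s1 = 1110 → error at position 14.
Flip position 14: 101011001100111 → 101011001100101
Read data bits from positions 3,5,6,7,9,10,11,12,13,14,15: 11101100101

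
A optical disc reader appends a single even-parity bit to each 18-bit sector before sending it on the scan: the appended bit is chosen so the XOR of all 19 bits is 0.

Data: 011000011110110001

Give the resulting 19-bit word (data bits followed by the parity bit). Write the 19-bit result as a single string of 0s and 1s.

0110000111101100011

XOR of the 18 data bits: 0⊕1⊕1⊕0⊕0⊕0⊕0⊕1⊕1⊕1⊕1⊕0⊕1⊕1⊕0⊕0⊕0⊕1 = 1
Parity bit = 1 (so all 19 bits XOR to 0).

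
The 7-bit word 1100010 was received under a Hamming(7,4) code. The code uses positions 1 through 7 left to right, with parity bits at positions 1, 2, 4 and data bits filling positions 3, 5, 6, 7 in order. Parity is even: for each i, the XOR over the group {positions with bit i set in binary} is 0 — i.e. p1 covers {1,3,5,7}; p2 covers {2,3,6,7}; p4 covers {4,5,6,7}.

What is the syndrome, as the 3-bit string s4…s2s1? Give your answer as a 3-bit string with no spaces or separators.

101

s1 (pos 1,3,5,7): 1⊕0⊕0⊕0 = 1
s2 (pos 2,3,6,7): 1⊕0⊕1⊕0 = 0
s4 (pos 4,5,6,7): 0⊕0⊕1⊕0 = 1
Syndrome s4…s1 = 101 → error at position 5.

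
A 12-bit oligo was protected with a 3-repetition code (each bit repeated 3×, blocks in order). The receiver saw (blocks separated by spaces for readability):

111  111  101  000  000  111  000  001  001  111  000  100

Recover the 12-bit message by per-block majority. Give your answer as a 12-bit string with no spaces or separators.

Block 1 (111): 3 ones → 1
Block 2 (111): 3 ones → 1
Block 3 (101): 2 ones → 1
Block 4 (000): 0 ones → 0
Block 5 (000): 0 ones → 0
Block 6 (111): 3 ones → 1
Block 7 (000): 0 ones → 0
Block 8 (001): 1 one → 0
Block 9 (001): 1 one → 0
Block 10 (111): 3 ones → 1
Block 11 (000): 0 ones → 0
Block 12 (100): 1 one → 0

111001000100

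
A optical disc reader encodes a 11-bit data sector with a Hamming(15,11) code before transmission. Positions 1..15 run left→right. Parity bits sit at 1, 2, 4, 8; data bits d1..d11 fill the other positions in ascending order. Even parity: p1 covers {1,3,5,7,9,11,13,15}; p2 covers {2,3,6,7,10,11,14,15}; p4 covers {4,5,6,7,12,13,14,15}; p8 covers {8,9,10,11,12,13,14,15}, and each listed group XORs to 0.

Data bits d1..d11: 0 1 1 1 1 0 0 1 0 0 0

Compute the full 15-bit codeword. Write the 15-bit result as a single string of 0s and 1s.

100011101001000

Place data at non-parity positions: p1 p2 0 p4 1 1 1 p8 1 0 0 1 0 0 0
p1 (pos 1,3,5,7,9,11,13,15): XOR of data positions = 0⊕1⊕1⊕1⊕0⊕0⊕0 = 1
p2 (pos 2,3,6,7,10,11,14,15): XOR of data positions = 0⊕1⊕1⊕0⊕0⊕0⊕0 = 0
p4 (pos 4,5,6,7,12,13,14,15): XOR of data positions = 1⊕1⊕1⊕1⊕0⊕0⊕0 = 0
p8 (pos 8,9,10,11,12,13,14,15): XOR of data positions = 1⊕0⊕0⊕1⊕0⊕0⊕0 = 0
Codeword: 100011101001000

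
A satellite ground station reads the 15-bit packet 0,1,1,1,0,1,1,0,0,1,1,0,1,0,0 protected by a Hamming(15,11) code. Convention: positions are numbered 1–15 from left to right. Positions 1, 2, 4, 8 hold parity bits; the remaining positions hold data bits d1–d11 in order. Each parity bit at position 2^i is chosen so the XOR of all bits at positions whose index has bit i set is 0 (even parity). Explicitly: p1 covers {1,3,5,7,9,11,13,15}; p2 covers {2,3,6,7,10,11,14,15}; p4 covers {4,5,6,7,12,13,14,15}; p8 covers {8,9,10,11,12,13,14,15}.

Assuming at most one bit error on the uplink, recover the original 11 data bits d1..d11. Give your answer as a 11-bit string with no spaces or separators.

10110110100

s1 (pos 1,3,5,7,9,11,13,15): 0⊕1⊕0⊕1⊕0⊕1⊕1⊕0 = 0
s2 (pos 2,3,6,7,10,11,14,15): 1⊕1⊕1⊕1⊕1⊕1⊕0⊕0 = 0
s4 (pos 4,5,6,7,12,13,14,15): 1⊕0⊕1⊕1⊕0⊕1⊕0⊕0 = 0
s8 (pos 8,9,10,11,12,13,14,15): 0⊕0⊕1⊕1⊕0⊕1⊕0⊕0 = 1
Syndrome s8…s1 = 1000 → error at position 8.
Flip position 8: 011101100110100 → 011101110110100
Read data bits from positions 3,5,6,7,9,10,11,12,13,14,15: 10110110100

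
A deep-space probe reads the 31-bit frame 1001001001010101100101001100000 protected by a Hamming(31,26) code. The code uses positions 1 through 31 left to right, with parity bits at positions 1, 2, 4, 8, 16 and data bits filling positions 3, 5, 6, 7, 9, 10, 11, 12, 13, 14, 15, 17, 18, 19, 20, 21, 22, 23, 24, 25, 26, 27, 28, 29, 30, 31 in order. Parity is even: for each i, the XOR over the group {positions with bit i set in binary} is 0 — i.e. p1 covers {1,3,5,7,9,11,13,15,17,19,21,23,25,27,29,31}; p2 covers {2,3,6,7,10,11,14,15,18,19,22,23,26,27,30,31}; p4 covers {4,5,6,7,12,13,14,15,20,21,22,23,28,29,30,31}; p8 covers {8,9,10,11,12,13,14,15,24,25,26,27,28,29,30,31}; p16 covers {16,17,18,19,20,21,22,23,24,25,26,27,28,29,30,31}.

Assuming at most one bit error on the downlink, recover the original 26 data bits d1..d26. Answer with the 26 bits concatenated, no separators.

00010001010100101001100000

s1 (pos 1,3,5,7,9,11,13,15,17,19,21,23,25,27,29,31): 1⊕0⊕0⊕1⊕0⊕0⊕0⊕0⊕1⊕0⊕0⊕0⊕1⊕0⊕0⊕0 = 0
s2 (pos 2,3,6,7,10,11,14,15,18,19,22,23,26,27,30,31): 0⊕0⊕0⊕1⊕1⊕0⊕1⊕0⊕0⊕0⊕1⊕0⊕1⊕0⊕0⊕0 = 1
s4 (pos 4,5,6,7,12,13,14,15,20,21,22,23,28,29,30,31): 1⊕0⊕0⊕1⊕1⊕0⊕1⊕0⊕1⊕0⊕1⊕0⊕0⊕0⊕0⊕0 = 0
s8 (pos 8,9,10,11,12,13,14,15,24,25,26,27,28,29,30,31): 0⊕0⊕1⊕0⊕1⊕0⊕1⊕0⊕0⊕1⊕1⊕0⊕0⊕0⊕0⊕0 = 1
s16 (pos 16,17,18,19,20,21,22,23,24,25,26,27,28,29,30,31): 1⊕1⊕0⊕0⊕1⊕0⊕1⊕0⊕0⊕1⊕1⊕0⊕0⊕0⊕0⊕0 = 0
Syndrome s16…s1 = 01010 → error at position 10.
Flip position 10: 1001001001010101100101001100000 → 1001001000010101100101001100000
Read data bits from positions 3,5,6,7,9,10,11,12,13,14,15,17,18,19,20,21,22,23,24,25,26,27,28,29,30,31: 00010001010100101001100000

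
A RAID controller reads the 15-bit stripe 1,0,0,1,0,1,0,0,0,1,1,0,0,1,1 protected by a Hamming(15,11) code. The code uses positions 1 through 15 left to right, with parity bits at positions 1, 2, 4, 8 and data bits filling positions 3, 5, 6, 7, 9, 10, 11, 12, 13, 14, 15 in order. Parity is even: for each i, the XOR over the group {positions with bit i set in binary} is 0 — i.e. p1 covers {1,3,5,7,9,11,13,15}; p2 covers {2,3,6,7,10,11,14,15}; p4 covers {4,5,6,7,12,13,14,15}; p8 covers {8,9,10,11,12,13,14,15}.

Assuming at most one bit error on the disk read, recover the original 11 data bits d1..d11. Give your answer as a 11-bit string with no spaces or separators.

s1 (pos 1,3,5,7,9,11,13,15): 1⊕0⊕0⊕0⊕0⊕1⊕0⊕1 = 1
s2 (pos 2,3,6,7,10,11,14,15): 0⊕0⊕1⊕0⊕1⊕1⊕1⊕1 = 1
s4 (pos 4,5,6,7,12,13,14,15): 1⊕0⊕1⊕0⊕0⊕0⊕1⊕1 = 0
s8 (pos 8,9,10,11,12,13,14,15): 0⊕0⊕1⊕1⊕0⊕0⊕1⊕1 = 0
Syndrome s8…s1 = 0011 → error at position 3.
Flip position 3: 100101000110011 → 101101000110011
Read data bits from positions 3,5,6,7,9,10,11,12,13,14,15: 10100110011

10100110011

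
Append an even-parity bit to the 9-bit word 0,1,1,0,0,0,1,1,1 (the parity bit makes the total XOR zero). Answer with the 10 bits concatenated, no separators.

0110001111

XOR of the 9 data bits: 0⊕1⊕1⊕0⊕0⊕0⊕1⊕1⊕1 = 1
Parity bit = 1 (so all 10 bits XOR to 0).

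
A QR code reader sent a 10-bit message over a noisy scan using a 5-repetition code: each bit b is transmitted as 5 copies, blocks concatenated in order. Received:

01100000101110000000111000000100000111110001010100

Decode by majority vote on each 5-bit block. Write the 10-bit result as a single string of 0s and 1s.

Block 1 (01100): 2 ones → 0
Block 2 (00010): 1 one → 0
Block 3 (11100): 3 ones → 1
Block 4 (00000): 0 ones → 0
Block 5 (11100): 3 ones → 1
Block 6 (00001): 1 one → 0
Block 7 (00000): 0 ones → 0
Block 8 (11111): 5 ones → 1
Block 9 (00010): 1 one → 0
Block 10 (10100): 2 ones → 0

0010100100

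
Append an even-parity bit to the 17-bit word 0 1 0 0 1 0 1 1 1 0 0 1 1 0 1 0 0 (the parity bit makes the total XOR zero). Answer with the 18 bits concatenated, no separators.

010010111001101000

XOR of the 17 data bits: 0⊕1⊕0⊕0⊕1⊕0⊕1⊕1⊕1⊕0⊕0⊕1⊕1⊕0⊕1⊕0⊕0 = 0
Parity bit = 0 (so all 18 bits XOR to 0).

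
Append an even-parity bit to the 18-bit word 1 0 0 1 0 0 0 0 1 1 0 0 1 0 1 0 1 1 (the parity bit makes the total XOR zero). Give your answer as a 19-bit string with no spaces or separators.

XOR of the 18 data bits: 1⊕0⊕0⊕1⊕0⊕0⊕0⊕0⊕1⊕1⊕0⊕0⊕1⊕0⊕1⊕0⊕1⊕1 = 0
Parity bit = 0 (so all 19 bits XOR to 0).

1001000011001010110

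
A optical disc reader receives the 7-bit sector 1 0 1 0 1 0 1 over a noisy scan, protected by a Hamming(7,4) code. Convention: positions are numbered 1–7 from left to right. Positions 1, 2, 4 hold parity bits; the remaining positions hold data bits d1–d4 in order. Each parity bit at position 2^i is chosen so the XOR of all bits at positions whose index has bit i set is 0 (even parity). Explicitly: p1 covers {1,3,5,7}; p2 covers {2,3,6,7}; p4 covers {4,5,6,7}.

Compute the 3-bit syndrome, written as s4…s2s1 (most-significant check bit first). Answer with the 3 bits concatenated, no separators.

s1 (pos 1,3,5,7): 1⊕1⊕1⊕1 = 0
s2 (pos 2,3,6,7): 0⊕1⊕0⊕1 = 0
s4 (pos 4,5,6,7): 0⊕1⊕0⊕1 = 0
Syndrome s4…s1 = 000 → no error.

000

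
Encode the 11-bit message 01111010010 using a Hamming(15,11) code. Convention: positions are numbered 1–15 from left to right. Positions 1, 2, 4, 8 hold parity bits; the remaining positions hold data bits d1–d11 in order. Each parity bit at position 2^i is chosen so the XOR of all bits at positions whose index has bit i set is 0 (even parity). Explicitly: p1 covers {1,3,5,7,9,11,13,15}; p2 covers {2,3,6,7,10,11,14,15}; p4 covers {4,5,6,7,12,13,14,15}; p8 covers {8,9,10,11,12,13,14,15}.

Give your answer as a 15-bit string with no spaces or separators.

000011111010010

Place data at non-parity positions: p1 p2 0 p4 1 1 1 p8 1 0 1 0 0 1 0
p1 (pos 1,3,5,7,9,11,13,15): XOR of data positions = 0⊕1⊕1⊕1⊕1⊕0⊕0 = 0
p2 (pos 2,3,6,7,10,11,14,15): XOR of data positions = 0⊕1⊕1⊕0⊕1⊕1⊕0 = 0
p4 (pos 4,5,6,7,12,13,14,15): XOR of data positions = 1⊕1⊕1⊕0⊕0⊕1⊕0 = 0
p8 (pos 8,9,10,11,12,13,14,15): XOR of data positions = 1⊕0⊕1⊕0⊕0⊕1⊕0 = 1
Codeword: 000011111010010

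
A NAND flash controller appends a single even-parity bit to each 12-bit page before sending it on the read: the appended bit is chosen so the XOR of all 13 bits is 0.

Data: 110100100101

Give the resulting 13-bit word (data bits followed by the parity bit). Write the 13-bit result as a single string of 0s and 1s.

XOR of the 12 data bits: 1⊕1⊕0⊕1⊕0⊕0⊕1⊕0⊕0⊕1⊕0⊕1 = 0
Parity bit = 0 (so all 13 bits XOR to 0).

1101001001010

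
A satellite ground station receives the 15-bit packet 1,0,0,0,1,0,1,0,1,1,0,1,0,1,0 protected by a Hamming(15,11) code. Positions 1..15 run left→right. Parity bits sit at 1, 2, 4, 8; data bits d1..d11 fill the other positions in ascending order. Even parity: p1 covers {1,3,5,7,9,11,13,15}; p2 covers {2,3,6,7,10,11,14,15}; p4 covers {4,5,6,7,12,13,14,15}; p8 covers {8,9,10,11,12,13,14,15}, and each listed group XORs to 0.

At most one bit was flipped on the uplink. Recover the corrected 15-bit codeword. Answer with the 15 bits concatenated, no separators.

110010101101010

s1 (pos 1,3,5,7,9,11,13,15): 1⊕0⊕1⊕1⊕1⊕0⊕0⊕0 = 0
s2 (pos 2,3,6,7,10,11,14,15): 0⊕0⊕0⊕1⊕1⊕0⊕1⊕0 = 1
s4 (pos 4,5,6,7,12,13,14,15): 0⊕1⊕0⊕1⊕1⊕0⊕1⊕0 = 0
s8 (pos 8,9,10,11,12,13,14,15): 0⊕1⊕1⊕0⊕1⊕0⊕1⊕0 = 0
Syndrome s8…s1 = 0010 → error at position 2.
Flip position 2: 100010101101010 → 110010101101010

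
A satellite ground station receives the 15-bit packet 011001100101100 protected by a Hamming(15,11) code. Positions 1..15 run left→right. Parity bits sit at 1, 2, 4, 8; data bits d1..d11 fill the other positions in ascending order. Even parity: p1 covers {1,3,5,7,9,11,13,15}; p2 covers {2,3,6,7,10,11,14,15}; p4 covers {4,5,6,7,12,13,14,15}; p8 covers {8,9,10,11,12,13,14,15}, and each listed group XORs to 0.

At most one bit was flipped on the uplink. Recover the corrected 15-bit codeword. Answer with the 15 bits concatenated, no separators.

011001100111100

s1 (pos 1,3,5,7,9,11,13,15): 0⊕1⊕0⊕1⊕0⊕0⊕1⊕0 = 1
s2 (pos 2,3,6,7,10,11,14,15): 1⊕1⊕1⊕1⊕1⊕0⊕0⊕0 = 1
s4 (pos 4,5,6,7,12,13,14,15): 0⊕0⊕1⊕1⊕1⊕1⊕0⊕0 = 0
s8 (pos 8,9,10,11,12,13,14,15): 0⊕0⊕1⊕0⊕1⊕1⊕0⊕0 = 1
Syndrome s8…s1 = 1011 → error at position 11.
Flip position 11: 011001100101100 → 011001100111100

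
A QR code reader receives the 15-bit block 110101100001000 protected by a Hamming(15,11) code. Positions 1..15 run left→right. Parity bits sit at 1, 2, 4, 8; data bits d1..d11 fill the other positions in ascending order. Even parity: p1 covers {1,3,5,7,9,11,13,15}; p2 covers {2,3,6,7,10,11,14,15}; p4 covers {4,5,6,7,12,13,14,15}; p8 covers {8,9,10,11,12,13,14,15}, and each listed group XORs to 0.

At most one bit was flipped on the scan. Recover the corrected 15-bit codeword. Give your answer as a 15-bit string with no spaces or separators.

s1 (pos 1,3,5,7,9,11,13,15): 1⊕0⊕0⊕1⊕0⊕0⊕0⊕0 = 0
s2 (pos 2,3,6,7,10,11,14,15): 1⊕0⊕1⊕1⊕0⊕0⊕0⊕0 = 1
s4 (pos 4,5,6,7,12,13,14,15): 1⊕0⊕1⊕1⊕1⊕0⊕0⊕0 = 0
s8 (pos 8,9,10,11,12,13,14,15): 0⊕0⊕0⊕0⊕1⊕0⊕0⊕0 = 1
Syndrome s8…s1 = 1010 → error at position 10.
Flip position 10: 110101100001000 → 110101100101000

110101100101000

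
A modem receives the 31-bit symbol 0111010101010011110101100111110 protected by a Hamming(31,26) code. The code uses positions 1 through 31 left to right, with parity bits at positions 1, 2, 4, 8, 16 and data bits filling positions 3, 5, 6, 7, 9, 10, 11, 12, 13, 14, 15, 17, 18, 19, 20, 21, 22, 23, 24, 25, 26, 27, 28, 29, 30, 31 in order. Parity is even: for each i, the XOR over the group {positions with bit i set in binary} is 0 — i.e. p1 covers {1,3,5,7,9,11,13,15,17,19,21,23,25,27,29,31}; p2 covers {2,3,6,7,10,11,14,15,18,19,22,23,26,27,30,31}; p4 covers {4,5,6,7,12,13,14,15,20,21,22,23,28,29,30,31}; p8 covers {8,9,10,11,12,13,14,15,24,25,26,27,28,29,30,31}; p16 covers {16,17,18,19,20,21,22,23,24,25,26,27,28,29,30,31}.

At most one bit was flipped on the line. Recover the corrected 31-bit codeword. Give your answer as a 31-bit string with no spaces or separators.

s1 (pos 1,3,5,7,9,11,13,15,17,19,21,23,25,27,29,31): 0⊕1⊕0⊕0⊕0⊕0⊕0⊕1⊕1⊕0⊕0⊕1⊕0⊕1⊕1⊕0 = 0
s2 (pos 2,3,6,7,10,11,14,15,18,19,22,23,26,27,30,31): 1⊕1⊕1⊕0⊕1⊕0⊕0⊕1⊕1⊕0⊕1⊕1⊕1⊕1⊕1⊕0 = 1
s4 (pos 4,5,6,7,12,13,14,15,20,21,22,23,28,29,30,31): 1⊕0⊕1⊕0⊕1⊕0⊕0⊕1⊕1⊕0⊕1⊕1⊕1⊕1⊕1⊕0 = 0
s8 (pos 8,9,10,11,12,13,14,15,24,25,26,27,28,29,30,31): 1⊕0⊕1⊕0⊕1⊕0⊕0⊕1⊕0⊕0⊕1⊕1⊕1⊕1⊕1⊕0 = 1
s16 (pos 16,17,18,19,20,21,22,23,24,25,26,27,28,29,30,31): 1⊕1⊕1⊕0⊕1⊕0⊕1⊕1⊕0⊕0⊕1⊕1⊕1⊕1⊕1⊕0 = 1
Syndrome s16…s1 = 11010 → error at position 26.
Flip position 26: 0111010101010011110101100111110 → 0111010101010011110101100011110

0111010101010011110101100011110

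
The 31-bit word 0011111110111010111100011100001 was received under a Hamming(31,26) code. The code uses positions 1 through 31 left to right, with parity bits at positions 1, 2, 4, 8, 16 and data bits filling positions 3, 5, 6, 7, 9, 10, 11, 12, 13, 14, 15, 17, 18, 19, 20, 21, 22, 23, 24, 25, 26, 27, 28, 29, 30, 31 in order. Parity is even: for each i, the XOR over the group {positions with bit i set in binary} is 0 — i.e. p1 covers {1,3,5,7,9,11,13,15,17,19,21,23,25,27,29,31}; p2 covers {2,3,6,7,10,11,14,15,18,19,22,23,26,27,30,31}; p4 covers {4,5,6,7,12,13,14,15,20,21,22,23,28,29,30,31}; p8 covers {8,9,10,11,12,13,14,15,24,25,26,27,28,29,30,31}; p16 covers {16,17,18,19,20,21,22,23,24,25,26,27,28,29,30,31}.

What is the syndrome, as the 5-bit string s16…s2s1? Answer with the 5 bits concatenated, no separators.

s1 (pos 1,3,5,7,9,11,13,15,17,19,21,23,25,27,29,31): 0⊕1⊕1⊕1⊕1⊕1⊕1⊕1⊕1⊕1⊕0⊕0⊕1⊕0⊕0⊕1 = 1
s2 (pos 2,3,6,7,10,11,14,15,18,19,22,23,26,27,30,31): 0⊕1⊕1⊕1⊕0⊕1⊕0⊕1⊕1⊕1⊕0⊕0⊕1⊕0⊕0⊕1 = 1
s4 (pos 4,5,6,7,12,13,14,15,20,21,22,23,28,29,30,31): 1⊕1⊕1⊕1⊕1⊕1⊕0⊕1⊕1⊕0⊕0⊕0⊕0⊕0⊕0⊕1 = 1
s8 (pos 8,9,10,11,12,13,14,15,24,25,26,27,28,29,30,31): 1⊕1⊕0⊕1⊕1⊕1⊕0⊕1⊕1⊕1⊕1⊕0⊕0⊕0⊕0⊕1 = 0
s16 (pos 16,17,18,19,20,21,22,23,24,25,26,27,28,29,30,31): 0⊕1⊕1⊕1⊕1⊕0⊕0⊕0⊕1⊕1⊕1⊕0⊕0⊕0⊕0⊕1 = 0
Syndrome s16…s1 = 00111 → error at position 7.

00111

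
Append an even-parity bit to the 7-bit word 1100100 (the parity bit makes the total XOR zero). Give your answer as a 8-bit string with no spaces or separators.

XOR of the 7 data bits: 1⊕1⊕0⊕0⊕1⊕0⊕0 = 1
Parity bit = 1 (so all 8 bits XOR to 0).

11001001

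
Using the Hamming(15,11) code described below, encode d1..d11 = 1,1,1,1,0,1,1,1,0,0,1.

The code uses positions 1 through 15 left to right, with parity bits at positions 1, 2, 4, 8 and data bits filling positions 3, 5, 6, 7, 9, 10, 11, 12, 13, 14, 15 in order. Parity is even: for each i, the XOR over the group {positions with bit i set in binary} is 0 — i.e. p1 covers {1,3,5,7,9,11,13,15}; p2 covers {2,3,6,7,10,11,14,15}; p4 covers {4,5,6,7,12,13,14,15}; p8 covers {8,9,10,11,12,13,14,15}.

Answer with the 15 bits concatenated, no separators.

Place data at non-parity positions: p1 p2 1 p4 1 1 1 p8 0 1 1 1 0 0 1
p1 (pos 1,3,5,7,9,11,13,15): XOR of data positions = 1⊕1⊕1⊕0⊕1⊕0⊕1 = 1
p2 (pos 2,3,6,7,10,11,14,15): XOR of data positions = 1⊕1⊕1⊕1⊕1⊕0⊕1 = 0
p4 (pos 4,5,6,7,12,13,14,15): XOR of data positions = 1⊕1⊕1⊕1⊕0⊕0⊕1 = 1
p8 (pos 8,9,10,11,12,13,14,15): XOR of data positions = 0⊕1⊕1⊕1⊕0⊕0⊕1 = 0
Codeword: 101111100111001

101111100111001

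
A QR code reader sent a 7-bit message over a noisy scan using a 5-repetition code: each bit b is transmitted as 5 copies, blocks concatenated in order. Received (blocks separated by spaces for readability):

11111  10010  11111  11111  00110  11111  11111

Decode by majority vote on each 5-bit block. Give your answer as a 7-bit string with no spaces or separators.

Block 1 (11111): 5 ones → 1
Block 2 (10010): 2 ones → 0
Block 3 (11111): 5 ones → 1
Block 4 (11111): 5 ones → 1
Block 5 (00110): 2 ones → 0
Block 6 (11111): 5 ones → 1
Block 7 (11111): 5 ones → 1

1011011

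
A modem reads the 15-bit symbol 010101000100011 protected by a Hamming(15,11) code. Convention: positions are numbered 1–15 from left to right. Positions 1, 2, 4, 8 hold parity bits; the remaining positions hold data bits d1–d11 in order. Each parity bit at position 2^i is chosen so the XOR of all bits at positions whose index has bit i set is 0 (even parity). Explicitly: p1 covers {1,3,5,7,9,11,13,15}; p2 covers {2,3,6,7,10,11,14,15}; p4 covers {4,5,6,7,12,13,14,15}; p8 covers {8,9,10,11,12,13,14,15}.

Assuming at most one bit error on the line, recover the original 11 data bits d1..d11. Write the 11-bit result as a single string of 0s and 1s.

s1 (pos 1,3,5,7,9,11,13,15): 0⊕0⊕0⊕0⊕0⊕0⊕0⊕1 = 1
s2 (pos 2,3,6,7,10,11,14,15): 1⊕0⊕1⊕0⊕1⊕0⊕1⊕1 = 1
s4 (pos 4,5,6,7,12,13,14,15): 1⊕0⊕1⊕0⊕0⊕0⊕1⊕1 = 0
s8 (pos 8,9,10,11,12,13,14,15): 0⊕0⊕1⊕0⊕0⊕0⊕1⊕1 = 1
Syndrome s8…s1 = 1011 → error at position 11.
Flip position 11: 010101000100011 → 010101000110011
Read data bits from positions 3,5,6,7,9,10,11,12,13,14,15: 00100110011

00100110011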